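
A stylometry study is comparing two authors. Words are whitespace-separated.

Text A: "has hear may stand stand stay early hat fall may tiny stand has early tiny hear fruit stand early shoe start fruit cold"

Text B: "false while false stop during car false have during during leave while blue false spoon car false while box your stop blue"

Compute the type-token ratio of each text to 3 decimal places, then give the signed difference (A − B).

0.065

TTR(A) = 13/23 = 0.565
TTR(B) = 11/22 = 0.500
Difference = 0.565 − 0.500 = 0.065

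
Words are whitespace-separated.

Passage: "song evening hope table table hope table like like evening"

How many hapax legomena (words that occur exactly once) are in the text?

1

Frequencies: table:3, evening:2, hope:2, like:2, song:1
Hapax (freq=1): song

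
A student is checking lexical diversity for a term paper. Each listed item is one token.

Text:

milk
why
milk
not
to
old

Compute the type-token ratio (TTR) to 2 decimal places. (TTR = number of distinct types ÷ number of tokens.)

0.83

N = 6 tokens, V = 5 types.
TTR = V / N = 5 / 6 = 0.83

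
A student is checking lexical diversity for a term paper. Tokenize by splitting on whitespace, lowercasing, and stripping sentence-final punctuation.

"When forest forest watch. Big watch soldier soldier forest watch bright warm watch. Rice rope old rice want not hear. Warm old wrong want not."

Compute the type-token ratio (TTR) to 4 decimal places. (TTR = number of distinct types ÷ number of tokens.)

N = 25 tokens, V = 14 types.
TTR = V / N = 14 / 25 = 0.5600

0.5600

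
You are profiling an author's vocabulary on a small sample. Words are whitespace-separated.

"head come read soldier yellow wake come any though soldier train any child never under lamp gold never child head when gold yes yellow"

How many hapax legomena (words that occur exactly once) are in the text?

Frequencies: head:2, come:2, soldier:2, yellow:2, any:2, child:2, never:2, gold:2, read:1, wake:1, though:1, train:1, under:1, lamp:1, when:1, yes:1
Hapax (freq=1): lamp, read, though, train, under, wake, when, yes

8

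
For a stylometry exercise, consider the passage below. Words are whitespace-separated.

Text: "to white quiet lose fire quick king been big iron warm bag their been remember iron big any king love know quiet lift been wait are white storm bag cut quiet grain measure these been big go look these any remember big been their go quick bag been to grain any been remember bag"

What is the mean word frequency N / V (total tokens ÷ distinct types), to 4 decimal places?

2.0000

N = 54 tokens, V = 27 types.
Mean frequency = N / V = 54 / 27 = 2.0000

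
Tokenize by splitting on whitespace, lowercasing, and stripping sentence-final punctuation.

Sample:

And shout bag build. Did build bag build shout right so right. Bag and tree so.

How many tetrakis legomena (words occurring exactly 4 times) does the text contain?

Frequencies: bag:3, build:3, and:2, shout:2, right:2, so:2, did:1, tree:1
Words with frequency 4: (none)

0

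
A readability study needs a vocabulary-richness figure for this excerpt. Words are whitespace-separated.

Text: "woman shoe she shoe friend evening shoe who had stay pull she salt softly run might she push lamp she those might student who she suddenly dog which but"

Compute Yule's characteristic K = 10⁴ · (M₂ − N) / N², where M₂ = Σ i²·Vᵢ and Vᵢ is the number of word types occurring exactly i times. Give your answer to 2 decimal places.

356.72

Frequencies: she:5, shoe:3, who:2, might:2, woman:1, friend:1, evening:1, had:1, stay:1, pull:1, salt:1, softly:1, run:1, push:1, lamp:1, those:1, student:1, suddenly:1, dog:1, which:1, … (1 more, each freq 1)
N = 29. Frequency spectrum: V_1=17, V_2=2, V_3=1, V_5=1
M₂ = 1²·17 + 2²·2 + 3²·1 + 5²·1 = 59
K = 10000 × (59 − 29) / 29² = 356.72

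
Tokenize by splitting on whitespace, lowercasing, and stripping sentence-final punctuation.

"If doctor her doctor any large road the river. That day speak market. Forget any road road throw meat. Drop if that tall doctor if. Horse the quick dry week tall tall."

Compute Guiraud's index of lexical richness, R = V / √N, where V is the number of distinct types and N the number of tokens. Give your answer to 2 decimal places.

N = 32, V = 21.
√N = 5.656854
R = 21 / 5.656854 = 3.71

3.71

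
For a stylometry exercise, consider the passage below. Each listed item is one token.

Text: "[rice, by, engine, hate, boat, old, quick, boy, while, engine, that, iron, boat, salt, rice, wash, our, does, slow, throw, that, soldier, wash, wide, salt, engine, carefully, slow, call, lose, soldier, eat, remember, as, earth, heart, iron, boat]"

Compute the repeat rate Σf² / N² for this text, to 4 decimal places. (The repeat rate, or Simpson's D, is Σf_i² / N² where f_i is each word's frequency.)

0.0443

Frequencies: engine:3, boat:3, rice:2, that:2, iron:2, salt:2, wash:2, slow:2, soldier:2, by:1, hate:1, old:1, quick:1, boy:1, while:1, our:1, does:1, throw:1, wide:1, carefully:1, … (7 more, each freq 1)
Σf² = 64; N² = 1444
Repeat rate = 64 / 1444 = 0.0443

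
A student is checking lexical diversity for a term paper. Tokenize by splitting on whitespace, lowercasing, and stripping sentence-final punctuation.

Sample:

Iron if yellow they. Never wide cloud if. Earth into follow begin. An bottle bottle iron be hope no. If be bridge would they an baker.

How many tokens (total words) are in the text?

26

Tokens: iron, if, yellow, they, never, wide, cloud, if, earth, into, follow, begin, an, bottle, bottle, iron, be, hope, no, if, be, bridge, would, they, an, baker
N = 26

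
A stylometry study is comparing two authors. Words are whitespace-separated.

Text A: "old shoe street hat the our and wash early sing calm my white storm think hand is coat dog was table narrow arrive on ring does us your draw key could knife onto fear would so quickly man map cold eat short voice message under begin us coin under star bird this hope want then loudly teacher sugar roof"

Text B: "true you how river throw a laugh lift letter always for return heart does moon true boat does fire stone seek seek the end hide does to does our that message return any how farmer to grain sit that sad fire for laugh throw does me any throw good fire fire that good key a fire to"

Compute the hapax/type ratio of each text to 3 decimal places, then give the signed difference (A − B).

A: hapax=55, V=57, ratio=0.965
B: hapax=20, V=34, ratio=0.588
Difference = 0.965 − 0.588 = 0.377

0.377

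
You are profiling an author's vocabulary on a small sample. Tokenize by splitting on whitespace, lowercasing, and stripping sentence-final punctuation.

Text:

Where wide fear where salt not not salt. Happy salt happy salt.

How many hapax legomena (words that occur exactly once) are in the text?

Frequencies: salt:4, where:2, not:2, happy:2, wide:1, fear:1
Hapax (freq=1): fear, wide

2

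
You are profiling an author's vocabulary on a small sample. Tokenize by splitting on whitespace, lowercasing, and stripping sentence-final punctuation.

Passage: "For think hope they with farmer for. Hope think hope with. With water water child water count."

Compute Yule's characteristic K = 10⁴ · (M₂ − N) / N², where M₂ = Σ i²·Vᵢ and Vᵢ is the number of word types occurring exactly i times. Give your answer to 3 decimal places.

Frequencies: hope:3, with:3, water:3, for:2, think:2, they:1, farmer:1, child:1, count:1
N = 17. Frequency spectrum: V_1=4, V_2=2, V_3=3
M₂ = 1²·4 + 2²·2 + 3²·3 = 39
K = 10000 × (39 − 17) / 17² = 761.246

761.246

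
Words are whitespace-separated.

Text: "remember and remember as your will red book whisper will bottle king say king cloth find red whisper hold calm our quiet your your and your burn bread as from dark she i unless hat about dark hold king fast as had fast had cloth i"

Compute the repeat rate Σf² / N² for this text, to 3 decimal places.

0.043

Frequencies: your:4, as:3, king:3, remember:2, and:2, will:2, red:2, whisper:2, cloth:2, hold:2, dark:2, i:2, fast:2, had:2, book:1, bottle:1, say:1, find:1, calm:1, our:1, … (8 more, each freq 1)
Σf² = 92; N² = 2116
Repeat rate = 92 / 2116 = 0.043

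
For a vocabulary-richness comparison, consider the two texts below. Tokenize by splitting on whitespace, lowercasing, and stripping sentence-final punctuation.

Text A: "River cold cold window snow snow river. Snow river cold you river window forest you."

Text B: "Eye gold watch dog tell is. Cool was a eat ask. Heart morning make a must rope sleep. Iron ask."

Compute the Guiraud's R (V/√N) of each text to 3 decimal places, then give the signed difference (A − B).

-2.476

A: V=6, N=15, R=1.549
B: V=18, N=20, R=4.025
Difference = 1.549 − 4.025 = -2.476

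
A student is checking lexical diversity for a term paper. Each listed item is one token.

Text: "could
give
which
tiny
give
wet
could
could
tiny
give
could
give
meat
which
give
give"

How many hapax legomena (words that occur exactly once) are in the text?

2

Frequencies: give:6, could:4, which:2, tiny:2, wet:1, meat:1
Hapax (freq=1): meat, wet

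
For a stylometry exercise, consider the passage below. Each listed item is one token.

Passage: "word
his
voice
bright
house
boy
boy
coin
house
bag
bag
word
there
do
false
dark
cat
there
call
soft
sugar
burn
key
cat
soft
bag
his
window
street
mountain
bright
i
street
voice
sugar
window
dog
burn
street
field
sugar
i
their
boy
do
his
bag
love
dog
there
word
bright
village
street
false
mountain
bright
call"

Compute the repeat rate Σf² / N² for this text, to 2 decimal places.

0.04

Frequencies: bright:4, bag:4, street:4, word:3, his:3, boy:3, there:3, sugar:3, voice:2, house:2, do:2, false:2, cat:2, call:2, soft:2, burn:2, window:2, mountain:2, i:2, dog:2, … (7 more, each freq 1)
Σf² = 148; N² = 3364
Repeat rate = 148 / 3364 = 0.04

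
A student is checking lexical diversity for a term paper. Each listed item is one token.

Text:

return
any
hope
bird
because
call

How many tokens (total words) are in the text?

Tokens: return, any, hope, bird, because, call
N = 6

6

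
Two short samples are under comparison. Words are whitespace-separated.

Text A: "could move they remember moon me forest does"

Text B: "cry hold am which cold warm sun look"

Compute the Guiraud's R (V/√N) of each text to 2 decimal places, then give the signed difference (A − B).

A: V=8, N=8, R=2.83
B: V=8, N=8, R=2.83
Difference = 2.83 − 2.83 = 0.00

0.00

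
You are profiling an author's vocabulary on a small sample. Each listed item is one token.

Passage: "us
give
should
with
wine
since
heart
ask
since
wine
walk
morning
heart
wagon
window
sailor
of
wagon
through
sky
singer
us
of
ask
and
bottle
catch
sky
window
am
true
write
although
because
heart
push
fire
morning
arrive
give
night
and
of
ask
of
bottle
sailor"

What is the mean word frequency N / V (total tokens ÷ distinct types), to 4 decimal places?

N = 47 tokens, V = 29 types.
Mean frequency = N / V = 47 / 29 = 1.6207

1.6207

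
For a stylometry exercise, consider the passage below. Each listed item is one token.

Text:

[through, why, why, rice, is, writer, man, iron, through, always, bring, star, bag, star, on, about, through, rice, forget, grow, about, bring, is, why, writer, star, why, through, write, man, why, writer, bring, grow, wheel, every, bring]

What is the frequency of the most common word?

5

Frequencies: why:5, through:4, bring:4, writer:3, star:3, rice:2, is:2, man:2, about:2, grow:2, iron:1, always:1, bag:1, on:1, forget:1, write:1, wheel:1, every:1
Most common: 'why' with frequency 5.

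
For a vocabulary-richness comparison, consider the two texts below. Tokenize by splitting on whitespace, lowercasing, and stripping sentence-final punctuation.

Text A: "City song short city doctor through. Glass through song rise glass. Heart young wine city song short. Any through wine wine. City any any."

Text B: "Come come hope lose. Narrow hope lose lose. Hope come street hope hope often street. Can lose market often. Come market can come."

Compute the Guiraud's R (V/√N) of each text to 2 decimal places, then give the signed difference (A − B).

A: V=11, N=24, R=2.25
B: V=8, N=23, R=1.67
Difference = 2.25 − 1.67 = 0.58

0.58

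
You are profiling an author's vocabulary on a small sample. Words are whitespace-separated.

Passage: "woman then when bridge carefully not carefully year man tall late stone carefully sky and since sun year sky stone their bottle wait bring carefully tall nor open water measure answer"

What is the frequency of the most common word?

4

Frequencies: carefully:4, year:2, tall:2, stone:2, sky:2, woman:1, then:1, when:1, bridge:1, not:1, man:1, late:1, and:1, since:1, sun:1, their:1, bottle:1, wait:1, bring:1, nor:1, … (4 more, each freq 1)
Most common: 'carefully' with frequency 4.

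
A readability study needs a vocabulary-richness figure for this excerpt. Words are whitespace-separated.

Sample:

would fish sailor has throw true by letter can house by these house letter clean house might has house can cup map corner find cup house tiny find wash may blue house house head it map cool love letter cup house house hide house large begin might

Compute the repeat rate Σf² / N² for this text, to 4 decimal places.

0.0729

Frequencies: house:10, letter:3, cup:3, has:2, by:2, can:2, might:2, map:2, find:2, would:1, fish:1, sailor:1, throw:1, true:1, these:1, clean:1, corner:1, tiny:1, wash:1, may:1, … (8 more, each freq 1)
Σf² = 161; N² = 2209
Repeat rate = 161 / 2209 = 0.0729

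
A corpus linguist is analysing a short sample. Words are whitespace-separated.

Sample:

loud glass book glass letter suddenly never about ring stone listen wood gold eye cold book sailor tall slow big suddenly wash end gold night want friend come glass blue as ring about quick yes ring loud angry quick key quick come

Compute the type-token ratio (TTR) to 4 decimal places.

N = 42 tokens, V = 30 types.
TTR = V / N = 30 / 42 = 0.7143

0.7143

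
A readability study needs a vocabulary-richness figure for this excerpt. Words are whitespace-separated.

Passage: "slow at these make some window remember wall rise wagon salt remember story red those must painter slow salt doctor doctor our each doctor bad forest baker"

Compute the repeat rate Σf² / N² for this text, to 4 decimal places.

0.0535

Frequencies: doctor:3, slow:2, remember:2, salt:2, at:1, these:1, make:1, some:1, window:1, wall:1, rise:1, wagon:1, story:1, red:1, those:1, must:1, painter:1, our:1, each:1, bad:1, … (2 more, each freq 1)
Σf² = 39; N² = 729
Repeat rate = 39 / 729 = 0.0535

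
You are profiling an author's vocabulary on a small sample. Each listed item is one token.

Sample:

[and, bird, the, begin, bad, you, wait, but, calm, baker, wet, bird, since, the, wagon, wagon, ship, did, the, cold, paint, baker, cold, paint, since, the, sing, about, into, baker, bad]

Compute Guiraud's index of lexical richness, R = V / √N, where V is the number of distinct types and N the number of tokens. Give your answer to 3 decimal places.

N = 31, V = 20.
√N = 5.567764
R = 20 / 5.567764 = 3.592

3.592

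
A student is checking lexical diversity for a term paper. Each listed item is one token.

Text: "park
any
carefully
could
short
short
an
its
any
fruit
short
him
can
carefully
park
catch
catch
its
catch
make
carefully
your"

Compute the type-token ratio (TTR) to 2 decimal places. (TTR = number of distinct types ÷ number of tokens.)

0.59

N = 22 tokens, V = 13 types.
TTR = V / N = 13 / 22 = 0.59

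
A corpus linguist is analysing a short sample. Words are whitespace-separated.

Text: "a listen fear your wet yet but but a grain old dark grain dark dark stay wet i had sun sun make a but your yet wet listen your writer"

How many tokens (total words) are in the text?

Tokens: a, listen, fear, your, wet, yet, but, but, a, grain, old, dark, grain, dark, dark, stay, wet, i, had, sun, sun, make, a, but, your, yet, wet, listen, your, writer
N = 30

30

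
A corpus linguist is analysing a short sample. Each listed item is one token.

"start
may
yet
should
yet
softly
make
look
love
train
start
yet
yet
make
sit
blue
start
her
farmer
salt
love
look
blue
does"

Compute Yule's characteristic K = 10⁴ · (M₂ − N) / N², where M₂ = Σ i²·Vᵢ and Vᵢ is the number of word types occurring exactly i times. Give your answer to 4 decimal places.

451.3889

Frequencies: yet:4, start:3, make:2, look:2, love:2, blue:2, may:1, should:1, softly:1, train:1, sit:1, her:1, farmer:1, salt:1, does:1
N = 24. Frequency spectrum: V_1=9, V_2=4, V_3=1, V_4=1
M₂ = 1²·9 + 2²·4 + 3²·1 + 4²·1 = 50
K = 10000 × (50 − 24) / 24² = 451.3889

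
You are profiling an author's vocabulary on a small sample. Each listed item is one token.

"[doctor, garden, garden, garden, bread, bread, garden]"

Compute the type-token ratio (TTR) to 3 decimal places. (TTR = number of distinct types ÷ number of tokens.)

0.429

N = 7 tokens, V = 3 types.
TTR = V / N = 3 / 7 = 0.429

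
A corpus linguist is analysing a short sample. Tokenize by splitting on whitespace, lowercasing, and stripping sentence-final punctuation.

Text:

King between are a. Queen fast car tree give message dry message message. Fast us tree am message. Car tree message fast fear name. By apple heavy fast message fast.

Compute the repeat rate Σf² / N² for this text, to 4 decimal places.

Frequencies: message:6, fast:5, tree:3, car:2, king:1, between:1, are:1, a:1, queen:1, give:1, dry:1, us:1, am:1, fear:1, name:1, by:1, apple:1, heavy:1
Σf² = 88; N² = 900
Repeat rate = 88 / 900 = 0.0978

0.0978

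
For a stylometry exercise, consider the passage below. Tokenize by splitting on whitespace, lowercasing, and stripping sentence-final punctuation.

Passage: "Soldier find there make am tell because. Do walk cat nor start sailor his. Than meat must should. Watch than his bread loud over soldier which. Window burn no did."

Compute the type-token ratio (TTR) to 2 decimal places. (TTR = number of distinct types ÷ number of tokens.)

N = 30 tokens, V = 27 types.
TTR = V / N = 27 / 30 = 0.90

0.90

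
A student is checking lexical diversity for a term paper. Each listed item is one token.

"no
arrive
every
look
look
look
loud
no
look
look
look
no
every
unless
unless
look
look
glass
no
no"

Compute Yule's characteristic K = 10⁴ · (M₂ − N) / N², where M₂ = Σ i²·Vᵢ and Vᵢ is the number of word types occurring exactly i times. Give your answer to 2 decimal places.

Frequencies: look:8, no:5, every:2, unless:2, arrive:1, loud:1, glass:1
N = 20. Frequency spectrum: V_1=3, V_2=2, V_5=1, V_8=1
M₂ = 1²·3 + 2²·2 + 5²·1 + 8²·1 = 100
K = 10000 × (100 − 20) / 20² = 2000.00

2000.00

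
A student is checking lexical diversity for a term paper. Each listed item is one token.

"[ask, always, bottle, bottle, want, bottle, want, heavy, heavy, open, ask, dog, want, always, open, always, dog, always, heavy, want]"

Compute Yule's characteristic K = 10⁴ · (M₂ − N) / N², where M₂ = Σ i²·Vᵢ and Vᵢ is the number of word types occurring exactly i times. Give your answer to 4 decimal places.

Frequencies: always:4, want:4, bottle:3, heavy:3, ask:2, open:2, dog:2
N = 20. Frequency spectrum: V_2=3, V_3=2, V_4=2
M₂ = 2²·3 + 3²·2 + 4²·2 = 62
K = 10000 × (62 − 20) / 20² = 1050.0000

1050.0000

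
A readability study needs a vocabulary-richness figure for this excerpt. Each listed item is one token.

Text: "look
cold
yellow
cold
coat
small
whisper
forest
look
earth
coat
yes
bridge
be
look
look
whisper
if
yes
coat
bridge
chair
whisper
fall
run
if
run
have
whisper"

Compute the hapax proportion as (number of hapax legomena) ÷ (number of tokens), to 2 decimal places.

0.28

Frequencies: look:4, whisper:4, coat:3, cold:2, yes:2, bridge:2, if:2, run:2, yellow:1, small:1, forest:1, earth:1, be:1, chair:1, fall:1, have:1
Hapax count = 8; token count = 29.
Ratio = 8 / 29 = 0.28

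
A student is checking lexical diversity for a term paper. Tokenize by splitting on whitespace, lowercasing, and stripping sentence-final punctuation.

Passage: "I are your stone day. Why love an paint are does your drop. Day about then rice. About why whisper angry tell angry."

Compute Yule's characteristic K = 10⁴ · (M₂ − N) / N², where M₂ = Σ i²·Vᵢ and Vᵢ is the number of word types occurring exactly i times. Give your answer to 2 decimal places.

Frequencies: are:2, your:2, day:2, why:2, about:2, angry:2, i:1, stone:1, love:1, an:1, paint:1, does:1, drop:1, then:1, rice:1, whisper:1, tell:1
N = 23. Frequency spectrum: V_1=11, V_2=6
M₂ = 1²·11 + 2²·6 = 35
K = 10000 × (35 − 23) / 23² = 226.84

226.84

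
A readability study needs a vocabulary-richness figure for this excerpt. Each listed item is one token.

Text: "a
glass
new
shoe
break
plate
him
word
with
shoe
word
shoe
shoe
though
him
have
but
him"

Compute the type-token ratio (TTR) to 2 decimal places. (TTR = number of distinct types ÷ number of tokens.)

0.67

N = 18 tokens, V = 12 types.
TTR = V / N = 12 / 18 = 0.67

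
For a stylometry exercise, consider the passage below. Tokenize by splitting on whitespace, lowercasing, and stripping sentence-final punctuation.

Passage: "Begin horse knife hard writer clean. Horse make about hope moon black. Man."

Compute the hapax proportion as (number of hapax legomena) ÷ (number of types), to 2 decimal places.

0.92

Frequencies: horse:2, begin:1, knife:1, hard:1, writer:1, clean:1, make:1, about:1, hope:1, moon:1, black:1, man:1
Hapax count = 11; type count = 12.
Ratio = 11 / 12 = 0.92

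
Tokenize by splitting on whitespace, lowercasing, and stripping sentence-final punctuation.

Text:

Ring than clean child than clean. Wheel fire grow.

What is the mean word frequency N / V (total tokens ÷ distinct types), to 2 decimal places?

N = 9 tokens, V = 7 types.
Mean frequency = N / V = 9 / 7 = 1.29

1.29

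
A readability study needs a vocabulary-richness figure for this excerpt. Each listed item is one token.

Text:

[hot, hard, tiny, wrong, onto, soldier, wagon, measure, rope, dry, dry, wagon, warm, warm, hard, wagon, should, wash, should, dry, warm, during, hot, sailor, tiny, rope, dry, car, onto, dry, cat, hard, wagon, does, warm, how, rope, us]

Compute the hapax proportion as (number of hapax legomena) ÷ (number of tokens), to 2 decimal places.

0.29

Frequencies: dry:5, wagon:4, warm:4, hard:3, rope:3, hot:2, tiny:2, onto:2, should:2, wrong:1, soldier:1, measure:1, wash:1, during:1, sailor:1, car:1, cat:1, does:1, how:1, us:1
Hapax count = 11; token count = 38.
Ratio = 11 / 38 = 0.29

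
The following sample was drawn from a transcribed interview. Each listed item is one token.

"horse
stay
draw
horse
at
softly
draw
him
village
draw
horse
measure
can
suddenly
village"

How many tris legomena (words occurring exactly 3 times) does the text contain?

Frequencies: horse:3, draw:3, village:2, stay:1, at:1, softly:1, him:1, measure:1, can:1, suddenly:1
Words with frequency 3: draw, horse

2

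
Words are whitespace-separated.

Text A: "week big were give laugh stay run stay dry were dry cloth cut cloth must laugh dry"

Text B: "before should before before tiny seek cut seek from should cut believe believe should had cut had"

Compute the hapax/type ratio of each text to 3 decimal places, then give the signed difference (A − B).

A: hapax=6, V=11, ratio=0.545
B: hapax=2, V=8, ratio=0.250
Difference = 0.545 − 0.250 = 0.295

0.295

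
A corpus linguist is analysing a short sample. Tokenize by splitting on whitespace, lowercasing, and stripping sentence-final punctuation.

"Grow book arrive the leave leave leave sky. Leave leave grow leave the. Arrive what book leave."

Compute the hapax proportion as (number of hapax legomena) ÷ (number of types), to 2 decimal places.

Frequencies: leave:7, grow:2, book:2, arrive:2, the:2, sky:1, what:1
Hapax count = 2; type count = 7.
Ratio = 2 / 7 = 0.29

0.29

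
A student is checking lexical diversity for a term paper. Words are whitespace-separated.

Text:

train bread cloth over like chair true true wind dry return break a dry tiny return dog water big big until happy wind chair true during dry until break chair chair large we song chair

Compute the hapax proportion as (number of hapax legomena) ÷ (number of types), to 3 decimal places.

0.636

Frequencies: chair:5, true:3, dry:3, wind:2, return:2, break:2, big:2, until:2, train:1, bread:1, cloth:1, over:1, like:1, a:1, tiny:1, dog:1, water:1, happy:1, during:1, large:1, … (2 more, each freq 1)
Hapax count = 14; type count = 22.
Ratio = 14 / 22 = 0.636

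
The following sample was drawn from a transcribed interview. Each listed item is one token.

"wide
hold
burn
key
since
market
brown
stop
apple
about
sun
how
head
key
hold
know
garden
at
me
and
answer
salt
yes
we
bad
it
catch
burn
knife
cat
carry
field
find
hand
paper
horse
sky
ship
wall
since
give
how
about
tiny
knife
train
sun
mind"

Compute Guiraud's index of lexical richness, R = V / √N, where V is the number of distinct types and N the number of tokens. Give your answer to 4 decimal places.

5.7735

N = 48, V = 40.
√N = 6.928203
R = 40 / 6.928203 = 5.7735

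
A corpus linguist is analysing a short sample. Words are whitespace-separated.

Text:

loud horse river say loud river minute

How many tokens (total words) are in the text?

7

Tokens: loud, horse, river, say, loud, river, minute
N = 7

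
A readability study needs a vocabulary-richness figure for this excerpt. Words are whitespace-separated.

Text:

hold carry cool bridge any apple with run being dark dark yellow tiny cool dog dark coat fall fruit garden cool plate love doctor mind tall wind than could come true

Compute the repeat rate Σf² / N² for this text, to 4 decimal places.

0.0447

Frequencies: cool:3, dark:3, hold:1, carry:1, bridge:1, any:1, apple:1, with:1, run:1, being:1, yellow:1, tiny:1, dog:1, coat:1, fall:1, fruit:1, garden:1, plate:1, love:1, doctor:1, … (7 more, each freq 1)
Σf² = 43; N² = 961
Repeat rate = 43 / 961 = 0.0447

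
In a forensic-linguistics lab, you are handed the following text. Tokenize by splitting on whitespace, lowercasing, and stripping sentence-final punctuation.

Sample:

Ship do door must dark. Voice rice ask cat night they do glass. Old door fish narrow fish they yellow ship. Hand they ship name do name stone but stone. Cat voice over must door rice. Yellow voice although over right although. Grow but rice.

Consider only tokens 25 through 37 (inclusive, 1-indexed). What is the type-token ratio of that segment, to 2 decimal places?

0.85

Segment tokens 25–37: name, do, name, stone, but, stone, cat, voice, over, must, door, rice, yellow
Segment N = 13, segment V = 11.
TTR = 11 / 13 = 0.85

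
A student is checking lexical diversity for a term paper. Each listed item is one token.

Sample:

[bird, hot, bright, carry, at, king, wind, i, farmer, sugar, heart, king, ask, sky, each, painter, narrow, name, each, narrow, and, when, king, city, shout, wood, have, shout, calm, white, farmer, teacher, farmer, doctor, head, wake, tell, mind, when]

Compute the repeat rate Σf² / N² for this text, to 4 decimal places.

0.0388

Frequencies: king:3, farmer:3, each:2, narrow:2, when:2, shout:2, bird:1, hot:1, bright:1, carry:1, at:1, wind:1, i:1, sugar:1, heart:1, ask:1, sky:1, painter:1, name:1, and:1, … (11 more, each freq 1)
Σf² = 59; N² = 1521
Repeat rate = 59 / 1521 = 0.0388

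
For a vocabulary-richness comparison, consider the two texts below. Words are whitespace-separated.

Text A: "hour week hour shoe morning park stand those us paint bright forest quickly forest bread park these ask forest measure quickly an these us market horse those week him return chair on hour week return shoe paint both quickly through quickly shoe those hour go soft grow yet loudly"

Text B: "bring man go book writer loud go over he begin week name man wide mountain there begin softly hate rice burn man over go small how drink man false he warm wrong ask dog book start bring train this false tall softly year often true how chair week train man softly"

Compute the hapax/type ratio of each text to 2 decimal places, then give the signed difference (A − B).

A: hapax=19, V=30, ratio=0.63
B: hapax=22, V=34, ratio=0.65
Difference = 0.63 − 0.65 = -0.02

-0.02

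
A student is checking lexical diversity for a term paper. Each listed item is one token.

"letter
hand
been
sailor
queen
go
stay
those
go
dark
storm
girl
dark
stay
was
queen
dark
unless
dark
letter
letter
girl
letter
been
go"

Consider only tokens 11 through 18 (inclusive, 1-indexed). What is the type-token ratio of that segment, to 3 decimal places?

0.875

Segment tokens 11–18: storm, girl, dark, stay, was, queen, dark, unless
Segment N = 8, segment V = 7.
TTR = 7 / 8 = 0.875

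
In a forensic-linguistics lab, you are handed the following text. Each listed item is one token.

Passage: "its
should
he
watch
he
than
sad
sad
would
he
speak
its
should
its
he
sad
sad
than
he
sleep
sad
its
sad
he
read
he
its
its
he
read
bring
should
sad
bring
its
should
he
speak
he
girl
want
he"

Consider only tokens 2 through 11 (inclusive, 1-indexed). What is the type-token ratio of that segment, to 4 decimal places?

0.7000

Segment tokens 2–11: should, he, watch, he, than, sad, sad, would, he, speak
Segment N = 10, segment V = 7.
TTR = 7 / 10 = 0.7000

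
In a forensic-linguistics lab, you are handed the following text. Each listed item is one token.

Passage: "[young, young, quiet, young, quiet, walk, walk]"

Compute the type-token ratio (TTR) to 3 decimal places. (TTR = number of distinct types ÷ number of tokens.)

0.429

N = 7 tokens, V = 3 types.
TTR = V / N = 3 / 7 = 0.429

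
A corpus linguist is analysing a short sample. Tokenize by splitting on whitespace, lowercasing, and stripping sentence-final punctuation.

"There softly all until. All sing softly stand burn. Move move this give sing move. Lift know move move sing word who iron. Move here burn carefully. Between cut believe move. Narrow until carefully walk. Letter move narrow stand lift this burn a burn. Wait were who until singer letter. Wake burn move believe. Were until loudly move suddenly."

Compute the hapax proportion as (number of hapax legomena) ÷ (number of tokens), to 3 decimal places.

0.254

Frequencies: move:10, burn:5, until:4, sing:3, softly:2, all:2, stand:2, this:2, lift:2, who:2, carefully:2, believe:2, narrow:2, letter:2, were:2, there:1, give:1, know:1, word:1, iron:1, … (10 more, each freq 1)
Hapax count = 15; token count = 59.
Ratio = 15 / 59 = 0.254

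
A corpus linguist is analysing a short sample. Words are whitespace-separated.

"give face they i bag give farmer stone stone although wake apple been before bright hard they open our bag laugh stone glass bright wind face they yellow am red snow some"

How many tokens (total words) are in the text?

Tokens: give, face, they, i, bag, give, farmer, stone, stone, although, wake, apple, been, before, bright, hard, they, open, our, bag, laugh, stone, glass, bright, wind, face, they, yellow, am, red, snow, some
N = 32

32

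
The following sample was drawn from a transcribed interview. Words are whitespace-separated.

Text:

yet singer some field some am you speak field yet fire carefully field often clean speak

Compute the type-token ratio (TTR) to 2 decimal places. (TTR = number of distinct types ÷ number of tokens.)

0.69

N = 16 tokens, V = 11 types.
TTR = V / N = 11 / 16 = 0.69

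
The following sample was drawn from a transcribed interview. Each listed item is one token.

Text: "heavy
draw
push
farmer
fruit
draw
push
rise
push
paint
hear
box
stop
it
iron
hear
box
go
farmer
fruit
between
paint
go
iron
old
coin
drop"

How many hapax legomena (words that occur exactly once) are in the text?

Frequencies: push:3, draw:2, farmer:2, fruit:2, paint:2, hear:2, box:2, iron:2, go:2, heavy:1, rise:1, stop:1, it:1, between:1, old:1, coin:1, drop:1
Hapax (freq=1): between, coin, drop, heavy, it, old, rise, stop

8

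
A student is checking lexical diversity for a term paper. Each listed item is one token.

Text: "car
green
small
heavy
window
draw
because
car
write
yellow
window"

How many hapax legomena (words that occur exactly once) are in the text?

7

Frequencies: car:2, window:2, green:1, small:1, heavy:1, draw:1, because:1, write:1, yellow:1
Hapax (freq=1): because, draw, green, heavy, small, write, yellow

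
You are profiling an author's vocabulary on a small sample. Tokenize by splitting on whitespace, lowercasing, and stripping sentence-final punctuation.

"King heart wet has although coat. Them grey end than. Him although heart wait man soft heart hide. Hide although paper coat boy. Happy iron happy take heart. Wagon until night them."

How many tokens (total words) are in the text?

32

Tokens: king, heart, wet, has, although, coat, them, grey, end, than, him, although, heart, wait, man, soft, heart, hide, hide, although, paper, coat, boy, happy, iron, happy, take, heart, wagon, until, night, them
N = 32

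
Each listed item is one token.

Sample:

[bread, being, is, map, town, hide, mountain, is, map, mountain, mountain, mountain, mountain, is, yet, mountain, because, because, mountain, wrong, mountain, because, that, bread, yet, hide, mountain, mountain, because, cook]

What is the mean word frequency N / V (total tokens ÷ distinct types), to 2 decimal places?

N = 30 tokens, V = 12 types.
Mean frequency = N / V = 30 / 12 = 2.50

2.50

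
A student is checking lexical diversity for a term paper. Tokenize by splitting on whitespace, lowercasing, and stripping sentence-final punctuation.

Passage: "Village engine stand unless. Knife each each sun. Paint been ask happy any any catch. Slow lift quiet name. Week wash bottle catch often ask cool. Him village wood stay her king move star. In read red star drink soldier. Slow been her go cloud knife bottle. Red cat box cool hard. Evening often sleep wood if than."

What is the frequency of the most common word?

Frequencies: village:2, knife:2, each:2, been:2, ask:2, any:2, catch:2, slow:2, bottle:2, often:2, cool:2, wood:2, her:2, star:2, red:2, engine:1, stand:1, unless:1, sun:1, paint:1, … (23 more, each freq 1)
Most common: 'village' with frequency 2.

2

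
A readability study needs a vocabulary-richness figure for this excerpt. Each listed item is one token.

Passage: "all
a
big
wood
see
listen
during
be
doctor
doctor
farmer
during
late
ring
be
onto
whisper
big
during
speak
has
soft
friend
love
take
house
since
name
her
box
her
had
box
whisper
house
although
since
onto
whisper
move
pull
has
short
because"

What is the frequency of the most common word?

3

Frequencies: during:3, whisper:3, big:2, be:2, doctor:2, onto:2, has:2, house:2, since:2, her:2, box:2, all:1, a:1, wood:1, see:1, listen:1, farmer:1, late:1, ring:1, speak:1, … (11 more, each freq 1)
Most common: 'during' with frequency 3.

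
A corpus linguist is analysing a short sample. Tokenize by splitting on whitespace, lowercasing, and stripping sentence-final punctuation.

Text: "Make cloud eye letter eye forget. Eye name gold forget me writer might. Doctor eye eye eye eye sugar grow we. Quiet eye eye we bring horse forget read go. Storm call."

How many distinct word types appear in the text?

Distinct types: {bring, call, cloud, doctor, eye, forget, go, gold, grow, horse, letter, make, me, might, name, quiet, read, storm, sugar, we, writer}
V = 21

21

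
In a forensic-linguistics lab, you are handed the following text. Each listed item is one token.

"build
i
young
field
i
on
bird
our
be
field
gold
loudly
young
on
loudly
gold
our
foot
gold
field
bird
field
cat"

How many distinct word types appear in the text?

Distinct types: {be, bird, build, cat, field, foot, gold, i, loudly, on, our, young}
V = 12

12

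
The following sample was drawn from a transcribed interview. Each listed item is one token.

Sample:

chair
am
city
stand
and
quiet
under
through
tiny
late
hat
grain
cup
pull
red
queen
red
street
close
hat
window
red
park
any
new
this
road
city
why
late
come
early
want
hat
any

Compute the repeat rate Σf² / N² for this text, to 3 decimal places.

0.043

Frequencies: hat:3, red:3, city:2, late:2, any:2, chair:1, am:1, stand:1, and:1, quiet:1, under:1, through:1, tiny:1, grain:1, cup:1, pull:1, queen:1, street:1, close:1, window:1, … (8 more, each freq 1)
Σf² = 53; N² = 1225
Repeat rate = 53 / 1225 = 0.043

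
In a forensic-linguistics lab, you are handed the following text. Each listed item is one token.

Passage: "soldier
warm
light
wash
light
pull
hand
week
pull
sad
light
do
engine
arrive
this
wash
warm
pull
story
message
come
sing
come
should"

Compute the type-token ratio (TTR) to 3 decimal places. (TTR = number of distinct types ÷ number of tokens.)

N = 24 tokens, V = 17 types.
TTR = V / N = 17 / 24 = 0.708

0.708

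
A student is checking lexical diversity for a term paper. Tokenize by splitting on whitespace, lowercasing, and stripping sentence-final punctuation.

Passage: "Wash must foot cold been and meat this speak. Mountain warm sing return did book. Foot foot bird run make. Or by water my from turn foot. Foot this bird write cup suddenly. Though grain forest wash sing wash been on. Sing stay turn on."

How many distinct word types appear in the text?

Distinct types: {and, been, bird, book, by, cold, cup, did, foot, forest, from, grain, make, meat, mountain, must, my, on, or, return, run, sing, speak, stay, suddenly, this, though, turn, warm, wash, water, write}
V = 32

32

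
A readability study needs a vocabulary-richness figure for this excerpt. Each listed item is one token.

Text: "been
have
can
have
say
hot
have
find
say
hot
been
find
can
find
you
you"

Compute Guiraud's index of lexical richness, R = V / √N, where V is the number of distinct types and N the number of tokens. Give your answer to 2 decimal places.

1.75

N = 16, V = 7.
√N = 4.000000
R = 7 / 4.000000 = 1.75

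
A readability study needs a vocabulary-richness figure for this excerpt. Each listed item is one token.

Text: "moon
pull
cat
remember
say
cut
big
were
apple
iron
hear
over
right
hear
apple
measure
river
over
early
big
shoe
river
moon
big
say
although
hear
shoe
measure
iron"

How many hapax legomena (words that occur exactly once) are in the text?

8

Frequencies: big:3, hear:3, moon:2, say:2, apple:2, iron:2, over:2, measure:2, river:2, shoe:2, pull:1, cat:1, remember:1, cut:1, were:1, right:1, early:1, although:1
Hapax (freq=1): although, cat, cut, early, pull, remember, right, were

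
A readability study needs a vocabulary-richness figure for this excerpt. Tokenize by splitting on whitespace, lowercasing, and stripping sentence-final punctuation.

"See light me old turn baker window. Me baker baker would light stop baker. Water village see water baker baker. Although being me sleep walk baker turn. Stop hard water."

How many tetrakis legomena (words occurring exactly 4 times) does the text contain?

Frequencies: baker:7, me:3, water:3, see:2, light:2, turn:2, stop:2, old:1, window:1, would:1, village:1, although:1, being:1, sleep:1, walk:1, hard:1
Words with frequency 4: (none)

0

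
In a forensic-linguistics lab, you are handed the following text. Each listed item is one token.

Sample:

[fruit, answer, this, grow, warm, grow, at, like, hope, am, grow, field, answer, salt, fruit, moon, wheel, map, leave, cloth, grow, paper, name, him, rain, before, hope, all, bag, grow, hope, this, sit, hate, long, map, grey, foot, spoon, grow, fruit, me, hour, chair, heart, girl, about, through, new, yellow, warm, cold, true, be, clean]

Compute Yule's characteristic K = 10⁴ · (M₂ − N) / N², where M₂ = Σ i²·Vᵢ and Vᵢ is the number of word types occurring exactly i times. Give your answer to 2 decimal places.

Frequencies: grow:6, fruit:3, hope:3, answer:2, this:2, warm:2, map:2, at:1, like:1, am:1, field:1, salt:1, moon:1, wheel:1, leave:1, cloth:1, paper:1, name:1, him:1, rain:1, … (22 more, each freq 1)
N = 55. Frequency spectrum: V_1=35, V_2=4, V_3=2, V_6=1
M₂ = 1²·35 + 2²·4 + 3²·2 + 6²·1 = 105
K = 10000 × (105 − 55) / 55² = 165.29

165.29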